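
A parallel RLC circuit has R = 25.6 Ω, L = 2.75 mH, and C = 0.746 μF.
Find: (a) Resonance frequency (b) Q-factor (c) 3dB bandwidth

Step 1 — Resonance: ω₀ = 1/√(LC) = 1/√(0.00275·7.46e-07) = 2.208e+04 rad/s.
Step 2 — f₀ = ω₀/(2π) = 3514 Hz.
Step 3 — Parallel Q: Q = R/(ω₀L) = 25.6/(2.208e+04·0.00275) = 0.4216.
Step 4 — Bandwidth: Δω = ω₀/Q = 5.236e+04 rad/s; BW = Δω/(2π) = 8334 Hz.

(a) f₀ = 3514 Hz  (b) Q = 0.4216  (c) BW = 8334 Hz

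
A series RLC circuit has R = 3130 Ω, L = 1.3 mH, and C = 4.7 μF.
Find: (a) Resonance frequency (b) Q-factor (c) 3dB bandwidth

Step 1 — Resonance: ω₀ = 1/√(LC) = 1/√(0.0013·4.7e-06) = 1.279e+04 rad/s.
Step 2 — f₀ = ω₀/(2π) = 2036 Hz.
Step 3 — Series Q: Q = ω₀L/R = 1.279e+04·0.0013/3130 = 0.005313.
Step 4 — Bandwidth: Δω = ω₀/Q = 2.408e+06 rad/s; BW = Δω/(2π) = 3.832e+05 Hz.

(a) f₀ = 2036 Hz  (b) Q = 0.005313  (c) BW = 3.832e+05 Hz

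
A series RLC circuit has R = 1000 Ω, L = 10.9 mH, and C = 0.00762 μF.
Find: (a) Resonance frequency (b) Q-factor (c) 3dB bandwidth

Step 1 — Resonance condition Im(Z)=0 gives ω₀ = 1/√(LC).
Step 2 — ω₀ = 1/√(0.0109·7.62e-09) = 1.097e+05 rad/s.
Step 3 — f₀ = ω₀/(2π) = 1.746e+04 Hz.
Step 4 — Series Q: Q = ω₀L/R = 1.097e+05·0.0109/1000 = 1.196.
Step 5 — 3dB bandwidth: Δω = ω₀/Q = 9.174e+04 rad/s; BW = Δω/(2π) = 1.46e+04 Hz.

(a) f₀ = 1.746e+04 Hz  (b) Q = 1.196  (c) BW = 1.46e+04 Hz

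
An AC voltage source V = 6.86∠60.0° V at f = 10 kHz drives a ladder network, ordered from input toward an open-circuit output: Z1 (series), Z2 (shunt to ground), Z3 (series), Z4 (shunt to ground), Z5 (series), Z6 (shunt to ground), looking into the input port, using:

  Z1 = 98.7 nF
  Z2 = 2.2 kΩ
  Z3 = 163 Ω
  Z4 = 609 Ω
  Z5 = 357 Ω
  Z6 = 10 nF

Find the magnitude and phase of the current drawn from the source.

Step 1 — Angular frequency: ω = 2π·f = 2π·1e+04 = 6.283e+04 rad/s.
Step 2 — Component impedances:
  Z1: Z = 1/(jωC) = -j/(ω·C) = 0 - j161.3 Ω
  Z2: Z = R = 2200 Ω
  Z3: Z = R = 163 Ω
  Z4: Z = R = 609 Ω
  Z5: Z = R = 357 Ω
  Z6: Z = 1/(jωC) = -j/(ω·C) = 0 - j1592 Ω
Step 3 — Ladder network (open output): work backward from the far end, alternating series and parallel combinations. Z_in = 518.7 - j261.1 Ω = 580.7∠-26.7° Ω.
Step 4 — Source phasor: V = 6.86∠60.0° V = 3.43 + j5.941 V.
Step 5 — Ohm's law: I = V / Z_total = (3.43 + j5.941) / (518.7 - j261.1) = 0.0006769 + j0.01179 A.
Step 6 — Convert to polar: |I| = 0.01181 A, ∠I = 86.7°.

I = 0.01181∠86.7° A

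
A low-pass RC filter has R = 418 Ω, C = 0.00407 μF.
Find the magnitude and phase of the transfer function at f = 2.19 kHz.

Step 1 — Angular frequency: ω = 2π·2190 = 1.376e+04 rad/s.
Step 2 — Transfer function: H(jω) = 1/(1 + jωRC).
Step 3 — Denominator: 1 + jωRC = 1 + j·1.376e+04·418·4.07e-09 = 1 + j0.02341.
Step 4 — H = 0.9995 - j0.0234.
Step 5 — Magnitude: |H| = 0.9997 (-0.0 dB); phase: φ = -1.3°.

|H| = 0.9997 (-0.0 dB), φ = -1.3°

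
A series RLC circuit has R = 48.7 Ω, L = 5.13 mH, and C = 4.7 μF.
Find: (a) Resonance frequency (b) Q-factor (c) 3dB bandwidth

Step 1 — Resonance: ω₀ = 1/√(LC) = 1/√(0.00513·4.7e-06) = 6440 rad/s.
Step 2 — f₀ = ω₀/(2π) = 1025 Hz.
Step 3 — Series Q: Q = ω₀L/R = 6440·0.00513/48.7 = 0.6784.
Step 4 — Bandwidth: Δω = ω₀/Q = 9493 rad/s; BW = Δω/(2π) = 1511 Hz.

(a) f₀ = 1025 Hz  (b) Q = 0.6784  (c) BW = 1511 Hz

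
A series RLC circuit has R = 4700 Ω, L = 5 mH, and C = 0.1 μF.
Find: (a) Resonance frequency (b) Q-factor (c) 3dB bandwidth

Step 1 — Resonance condition Im(Z)=0 gives ω₀ = 1/√(LC).
Step 2 — ω₀ = 1/√(0.005·1e-07) = 4.472e+04 rad/s.
Step 3 — f₀ = ω₀/(2π) = 7118 Hz.
Step 4 — Series Q: Q = ω₀L/R = 4.472e+04·0.005/4700 = 0.04758.
Step 5 — 3dB bandwidth: Δω = ω₀/Q = 9.4e+05 rad/s; BW = Δω/(2π) = 1.496e+05 Hz.

(a) f₀ = 7118 Hz  (b) Q = 0.04758  (c) BW = 1.496e+05 Hz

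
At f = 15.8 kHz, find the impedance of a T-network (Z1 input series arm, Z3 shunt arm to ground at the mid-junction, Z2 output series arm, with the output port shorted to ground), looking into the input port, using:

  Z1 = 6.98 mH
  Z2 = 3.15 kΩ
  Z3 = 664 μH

Step 1 — Angular frequency: ω = 2π·f = 2π·1.58e+04 = 9.927e+04 rad/s.
Step 2 — Component impedances:
  Z1: Z = jωL = j·9.927e+04·0.00698 = 0 + j692.9 Ω
  Z2: Z = R = 3150 Ω
  Z3: Z = jωL = j·9.927e+04·0.000664 = 0 + j65.92 Ω
Step 3 — With the output port shorted to ground, the output series arm Z2 runs from the junction to ground; the shunt arm Z3 also runs from the junction to ground. They appear in parallel: Z3 || Z2 = 1.379 + j65.89 Ω.
Step 4 — Series with input arm Z1: Z_in = Z1 + (Z3 || Z2) = 1.379 + j758.8 Ω = 758.8∠89.9° Ω.

Z = 1.379 + j758.8 Ω = 758.8∠89.9° Ω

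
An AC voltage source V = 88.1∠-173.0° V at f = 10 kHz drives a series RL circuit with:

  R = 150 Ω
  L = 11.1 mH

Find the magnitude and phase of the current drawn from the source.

Step 1 — Angular frequency: ω = 2π·f = 2π·1e+04 = 6.283e+04 rad/s.
Step 2 — Component impedances:
  R: Z = R = 150 Ω
  L: Z = jωL = j·6.283e+04·0.0111 = 0 + j697.4 Ω
Step 3 — Series combination: Z_total = R + L = 150 + j697.4 Ω = 713.4∠77.9° Ω.
Step 4 — Source phasor: V = 88.1∠-173.0° V = -87.44 - j10.74 V.
Step 5 — Ohm's law: I = V / Z_total = (-87.44 - j10.74) / (150 + j697.4) = -0.04049 + j0.1167 A.
Step 6 — Convert to polar: |I| = 0.1235 A, ∠I = 109.1°.

I = 0.1235∠109.1° A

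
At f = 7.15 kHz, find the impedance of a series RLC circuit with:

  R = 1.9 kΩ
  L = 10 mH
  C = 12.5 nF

Step 1 — Angular frequency: ω = 2π·f = 2π·7150 = 4.492e+04 rad/s.
Step 2 — Component impedances:
  R: Z = R = 1900 Ω
  L: Z = jωL = j·4.492e+04·0.01 = 0 + j449.2 Ω
  C: Z = 1/(jωC) = -j/(ω·C) = 0 - j1781 Ω
Step 3 — Series combination: Z_total = R + L + C = 1900 - j1332 Ω = 2320∠-35.0° Ω.

Z = 1900 - j1332 Ω = 2320∠-35.0° Ω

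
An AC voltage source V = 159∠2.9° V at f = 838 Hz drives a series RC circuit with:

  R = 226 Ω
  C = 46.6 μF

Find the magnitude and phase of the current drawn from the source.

Step 1 — Angular frequency: ω = 2π·f = 2π·838 = 5265 rad/s.
Step 2 — Component impedances:
  R: Z = R = 226 Ω
  C: Z = 1/(jωC) = -j/(ω·C) = 0 - j4.076 Ω
Step 3 — Series combination: Z_total = R + C = 226 - j4.076 Ω = 226∠-1.0° Ω.
Step 4 — Source phasor: V = 159∠2.9° V = 158.8 + j8.044 V.
Step 5 — Ohm's law: I = V / Z_total = (158.8 + j8.044) / (226 - j4.076) = 0.7018 + j0.04825 A.
Step 6 — Convert to polar: |I| = 0.7034 A, ∠I = 3.9°.

I = 0.7034∠3.9° A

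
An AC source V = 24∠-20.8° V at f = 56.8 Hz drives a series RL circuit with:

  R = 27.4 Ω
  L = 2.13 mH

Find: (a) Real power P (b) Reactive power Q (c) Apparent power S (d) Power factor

Step 1 — Angular frequency: ω = 2π·f = 2π·56.8 = 356.9 rad/s.
Step 2 — Component impedances:
  R: Z = R = 27.4 Ω
  L: Z = jωL = j·356.9·0.00213 = 0 + j0.7602 Ω
Step 3 — Series combination: Z_total = R + L = 27.4 + j0.7602 Ω = 27.41∠1.6° Ω.
Step 4 — Source phasor: V = 24∠-20.8° V = 22.44 - j8.523 V.
Step 5 — Current: I = V / Z = 0.8096 - j0.3335 A = 0.8756∠-22.4° A.
Step 6 — Complex power: S = V·I* = 21.01 + j0.5828 VA.
Step 7 — Real power: P = Re(S) = 21.01 W.
Step 8 — Reactive power: Q = Im(S) = 0.5828 VAR.
Step 9 — Apparent power: |S| = 21.01 VA.
Step 10 — Power factor: PF = P/|S| = 0.9996 (lagging).

(a) P = 21.01 W  (b) Q = 0.5828 VAR  (c) S = 21.01 VA  (d) PF = 0.9996 (lagging)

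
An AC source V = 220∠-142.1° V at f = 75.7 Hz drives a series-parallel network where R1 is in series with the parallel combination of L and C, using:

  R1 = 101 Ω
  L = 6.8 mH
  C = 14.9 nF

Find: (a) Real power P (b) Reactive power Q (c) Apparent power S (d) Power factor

Step 1 — Angular frequency: ω = 2π·f = 2π·75.7 = 475.6 rad/s.
Step 2 — Component impedances:
  R1: Z = R = 101 Ω
  L: Z = jωL = j·475.6·0.0068 = 0 + j3.234 Ω
  C: Z = 1/(jωC) = -j/(ω·C) = 0 - j1.411e+05 Ω
Step 3 — Parallel branch: L || C = 1/(1/L + 1/C) = 0 + j3.234 Ω.
Step 4 — Series with R1: Z_total = R1 + (L || C) = 101 + j3.234 Ω = 101.1∠1.8° Ω.
Step 5 — Source phasor: V = 220∠-142.1° V = -173.6 - j135.1 V.
Step 6 — Current: I = V / Z = -1.76 - j1.282 A = 2.177∠-143.9° A.
Step 7 — Complex power: S = V·I* = 478.7 + j15.33 VA.
Step 8 — Real power: P = Re(S) = 478.7 W.
Step 9 — Reactive power: Q = Im(S) = 15.33 VAR.
Step 10 — Apparent power: |S| = 479 VA.
Step 11 — Power factor: PF = P/|S| = 0.9995 (lagging).

(a) P = 478.7 W  (b) Q = 15.33 VAR  (c) S = 479 VA  (d) PF = 0.9995 (lagging)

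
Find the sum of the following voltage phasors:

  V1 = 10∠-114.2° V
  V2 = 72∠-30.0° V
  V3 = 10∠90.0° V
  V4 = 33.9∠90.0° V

Step 1 — Convert each phasor to rectangular form:
  V1 = 10·(cos(-114.2°) + j·sin(-114.2°)) = -4.099 - j9.121 V
  V2 = 72·(cos(-30.0°) + j·sin(-30.0°)) = 62.35 - j36 V
  V3 = 10·(cos(90.0°) + j·sin(90.0°)) = 0 + j10 V
  V4 = 33.9·(cos(90.0°) + j·sin(90.0°)) = 0 + j33.9 V
Step 2 — Sum components: V_total = 58.25 - j1.221 V.
Step 3 — Convert to polar: |V_total| = 58.27 V, ∠V_total = -1.2°.

V_total = 58.27∠-1.2° V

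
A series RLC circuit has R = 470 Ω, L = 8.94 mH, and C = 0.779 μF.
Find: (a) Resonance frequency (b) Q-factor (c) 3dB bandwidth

Step 1 — Resonance condition Im(Z)=0 gives ω₀ = 1/√(LC).
Step 2 — ω₀ = 1/√(0.00894·7.79e-07) = 1.198e+04 rad/s.
Step 3 — f₀ = ω₀/(2π) = 1907 Hz.
Step 4 — Series Q: Q = ω₀L/R = 1.198e+04·0.00894/470 = 0.2279.
Step 5 — 3dB bandwidth: Δω = ω₀/Q = 5.257e+04 rad/s; BW = Δω/(2π) = 8367 Hz.

(a) f₀ = 1907 Hz  (b) Q = 0.2279  (c) BW = 8367 Hz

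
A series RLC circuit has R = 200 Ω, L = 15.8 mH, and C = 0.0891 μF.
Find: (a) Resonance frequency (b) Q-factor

Step 1 — Resonance condition Im(Z)=0 gives ω₀ = 1/√(LC).
Step 2 — ω₀ = 1/√(0.0158·8.91e-08) = 2.665e+04 rad/s.
Step 3 — f₀ = ω₀/(2π) = 4242 Hz.
Step 4 — Series Q: Q = ω₀L/R = 2.665e+04·0.0158/200 = 2.106.

(a) f₀ = 4242 Hz  (b) Q = 2.106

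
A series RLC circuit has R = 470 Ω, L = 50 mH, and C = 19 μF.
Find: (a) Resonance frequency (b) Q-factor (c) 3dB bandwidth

Step 1 — Resonance: ω₀ = 1/√(LC) = 1/√(0.05·1.9e-05) = 1026 rad/s.
Step 2 — f₀ = ω₀/(2π) = 163.3 Hz.
Step 3 — Series Q: Q = ω₀L/R = 1026·0.05/470 = 0.1091.
Step 4 — Bandwidth: Δω = ω₀/Q = 9400 rad/s; BW = Δω/(2π) = 1496 Hz.

(a) f₀ = 163.3 Hz  (b) Q = 0.1091  (c) BW = 1496 Hz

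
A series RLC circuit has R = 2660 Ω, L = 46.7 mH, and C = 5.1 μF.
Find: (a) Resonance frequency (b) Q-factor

Step 1 — Resonance condition Im(Z)=0 gives ω₀ = 1/√(LC).
Step 2 — ω₀ = 1/√(0.0467·5.1e-06) = 2049 rad/s.
Step 3 — f₀ = ω₀/(2π) = 326.1 Hz.
Step 4 — Series Q: Q = ω₀L/R = 2049·0.0467/2660 = 0.03597.

(a) f₀ = 326.1 Hz  (b) Q = 0.03597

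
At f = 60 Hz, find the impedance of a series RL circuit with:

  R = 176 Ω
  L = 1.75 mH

Step 1 — Angular frequency: ω = 2π·f = 2π·60 = 377 rad/s.
Step 2 — Component impedances:
  R: Z = R = 176 Ω
  L: Z = jωL = j·377·0.00175 = 0 + j0.6597 Ω
Step 3 — Series combination: Z_total = R + L = 176 + j0.6597 Ω = 176∠0.2° Ω.

Z = 176 + j0.6597 Ω = 176∠0.2° Ω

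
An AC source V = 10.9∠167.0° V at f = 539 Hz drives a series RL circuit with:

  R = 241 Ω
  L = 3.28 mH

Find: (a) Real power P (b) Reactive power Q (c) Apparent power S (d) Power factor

Step 1 — Angular frequency: ω = 2π·f = 2π·539 = 3387 rad/s.
Step 2 — Component impedances:
  R: Z = R = 241 Ω
  L: Z = jωL = j·3387·0.00328 = 0 + j11.11 Ω
Step 3 — Series combination: Z_total = R + L = 241 + j11.11 Ω = 241.3∠2.6° Ω.
Step 4 — Source phasor: V = 10.9∠167.0° V = -10.62 + j2.452 V.
Step 5 — Current: I = V / Z = -0.04351 + j0.01218 A = 0.04518∠164.4° A.
Step 6 — Complex power: S = V·I* = 0.4919 + j0.02267 VA.
Step 7 — Real power: P = Re(S) = 0.4919 W.
Step 8 — Reactive power: Q = Im(S) = 0.02267 VAR.
Step 9 — Apparent power: |S| = 0.4925 VA.
Step 10 — Power factor: PF = P/|S| = 0.9989 (lagging).

(a) P = 0.4919 W  (b) Q = 0.02267 VAR  (c) S = 0.4925 VA  (d) PF = 0.9989 (lagging)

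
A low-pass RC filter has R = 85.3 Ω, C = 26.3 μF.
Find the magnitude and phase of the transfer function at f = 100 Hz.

Step 1 — Angular frequency: ω = 2π·100 = 628.3 rad/s.
Step 2 — Transfer function: H(jω) = 1/(1 + jωRC).
Step 3 — Denominator: 1 + jωRC = 1 + j·628.3·85.3·2.63e-05 = 1 + j1.41.
Step 4 — H = 0.3348 - j0.4719.
Step 5 — Magnitude: |H| = 0.5786 (-4.8 dB); phase: φ = -54.6°.

|H| = 0.5786 (-4.8 dB), φ = -54.6°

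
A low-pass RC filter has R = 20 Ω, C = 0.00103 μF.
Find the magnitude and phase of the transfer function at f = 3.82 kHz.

Step 1 — Angular frequency: ω = 2π·3820 = 2.4e+04 rad/s.
Step 2 — Transfer function: H(jω) = 1/(1 + jωRC).
Step 3 — Denominator: 1 + jωRC = 1 + j·2.4e+04·20·1.03e-09 = 1 + j0.0004944.
Step 4 — H = 1 - j0.0004944.
Step 5 — Magnitude: |H| = 1 (-0.0 dB); phase: φ = -0.0°.

|H| = 1 (-0.0 dB), φ = -0.0°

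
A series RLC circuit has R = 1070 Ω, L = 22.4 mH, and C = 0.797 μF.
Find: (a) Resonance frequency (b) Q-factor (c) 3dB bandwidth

Step 1 — Resonance: ω₀ = 1/√(LC) = 1/√(0.0224·7.97e-07) = 7484 rad/s.
Step 2 — f₀ = ω₀/(2π) = 1191 Hz.
Step 3 — Series Q: Q = ω₀L/R = 7484·0.0224/1070 = 0.1567.
Step 4 — Bandwidth: Δω = ω₀/Q = 4.777e+04 rad/s; BW = Δω/(2π) = 7602 Hz.

(a) f₀ = 1191 Hz  (b) Q = 0.1567  (c) BW = 7602 Hz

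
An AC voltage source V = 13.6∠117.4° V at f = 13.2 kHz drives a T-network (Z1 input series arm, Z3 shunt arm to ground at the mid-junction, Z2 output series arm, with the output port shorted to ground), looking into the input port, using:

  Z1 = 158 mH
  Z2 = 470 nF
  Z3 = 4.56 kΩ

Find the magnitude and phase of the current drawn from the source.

Step 1 — Angular frequency: ω = 2π·f = 2π·1.32e+04 = 8.294e+04 rad/s.
Step 2 — Component impedances:
  Z1: Z = jωL = j·8.294e+04·0.158 = 0 + j1.31e+04 Ω
  Z2: Z = 1/(jωC) = -j/(ω·C) = 0 - j25.65 Ω
  Z3: Z = R = 4560 Ω
Step 3 — With the output port shorted to ground, the output series arm Z2 runs from the junction to ground; the shunt arm Z3 also runs from the junction to ground. They appear in parallel: Z3 || Z2 = 0.1443 - j25.65 Ω.
Step 4 — Series with input arm Z1: Z_in = Z1 + (Z3 || Z2) = 0.1443 + j1.308e+04 Ω = 1.308e+04∠90.0° Ω.
Step 5 — Source phasor: V = 13.6∠117.4° V = -6.259 + j12.07 V.
Step 6 — Ohm's law: I = V / Z_total = (-6.259 + j12.07) / (0.1443 + j1.308e+04) = 0.0009232 + j0.0004786 A.
Step 7 — Convert to polar: |I| = 0.00104 A, ∠I = 27.4°.

I = 0.00104∠27.4° A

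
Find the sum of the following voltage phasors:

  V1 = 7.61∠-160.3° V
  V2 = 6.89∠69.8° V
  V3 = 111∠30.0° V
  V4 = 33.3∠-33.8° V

Step 1 — Convert each phasor to rectangular form:
  V1 = 7.61·(cos(-160.3°) + j·sin(-160.3°)) = -7.165 - j2.565 V
  V2 = 6.89·(cos(69.8°) + j·sin(69.8°)) = 2.379 + j6.466 V
  V3 = 111·(cos(30.0°) + j·sin(30.0°)) = 96.13 + j55.5 V
  V4 = 33.3·(cos(-33.8°) + j·sin(-33.8°)) = 27.67 - j18.52 V
Step 2 — Sum components: V_total = 119 + j40.88 V.
Step 3 — Convert to polar: |V_total| = 125.8 V, ∠V_total = 19.0°.

V_total = 125.8∠19.0° V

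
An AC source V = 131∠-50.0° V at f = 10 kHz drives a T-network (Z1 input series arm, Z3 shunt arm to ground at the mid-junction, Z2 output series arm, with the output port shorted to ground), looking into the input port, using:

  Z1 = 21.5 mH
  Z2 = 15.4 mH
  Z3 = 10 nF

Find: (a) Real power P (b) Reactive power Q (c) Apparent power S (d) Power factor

Step 1 — Angular frequency: ω = 2π·f = 2π·1e+04 = 6.283e+04 rad/s.
Step 2 — Component impedances:
  Z1: Z = jωL = j·6.283e+04·0.0215 = 0 + j1351 Ω
  Z2: Z = jωL = j·6.283e+04·0.0154 = 0 + j967.6 Ω
  Z3: Z = 1/(jωC) = -j/(ω·C) = 0 - j1592 Ω
Step 3 — With the output port shorted to ground, the output series arm Z2 runs from the junction to ground; the shunt arm Z3 also runs from the junction to ground. They appear in parallel: Z3 || Z2 = 0 + j2468 Ω.
Step 4 — Series with input arm Z1: Z_in = Z1 + (Z3 || Z2) = 0 + j3819 Ω = 3819∠90.0° Ω.
Step 5 — Source phasor: V = 131∠-50.0° V = 84.21 - j100.4 V.
Step 6 — Current: I = V / Z = -0.02628 - j0.02205 A = 0.0343∠-140.0° A.
Step 7 — Complex power: S = V·I* = 0 + j4.493 VA.
Step 8 — Real power: P = Re(S) = 0 W.
Step 9 — Reactive power: Q = Im(S) = 4.493 VAR.
Step 10 — Apparent power: |S| = 4.493 VA.
Step 11 — Power factor: PF = P/|S| = 0 (lagging).

(a) P = 0 W  (b) Q = 4.493 VAR  (c) S = 4.493 VA  (d) PF = 0 (lagging)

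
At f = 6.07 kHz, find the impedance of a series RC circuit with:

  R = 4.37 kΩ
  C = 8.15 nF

Step 1 — Angular frequency: ω = 2π·f = 2π·6070 = 3.814e+04 rad/s.
Step 2 — Component impedances:
  R: Z = R = 4370 Ω
  C: Z = 1/(jωC) = -j/(ω·C) = 0 - j3217 Ω
Step 3 — Series combination: Z_total = R + C = 4370 - j3217 Ω = 5427∠-36.4° Ω.

Z = 4370 - j3217 Ω = 5427∠-36.4° Ω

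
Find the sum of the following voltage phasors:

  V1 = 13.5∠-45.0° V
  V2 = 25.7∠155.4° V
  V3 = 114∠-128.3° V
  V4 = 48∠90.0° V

Step 1 — Convert each phasor to rectangular form:
  V1 = 13.5·(cos(-45.0°) + j·sin(-45.0°)) = 9.546 - j9.546 V
  V2 = 25.7·(cos(155.4°) + j·sin(155.4°)) = -23.37 + j10.7 V
  V3 = 114·(cos(-128.3°) + j·sin(-128.3°)) = -70.65 - j89.46 V
  V4 = 48·(cos(90.0°) + j·sin(90.0°)) = 0 + j48 V
Step 2 — Sum components: V_total = -84.48 - j40.31 V.
Step 3 — Convert to polar: |V_total| = 93.6 V, ∠V_total = -154.5°.

V_total = 93.6∠-154.5° V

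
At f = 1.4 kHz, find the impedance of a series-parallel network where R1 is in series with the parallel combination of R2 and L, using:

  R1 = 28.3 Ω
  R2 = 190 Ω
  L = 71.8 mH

Step 1 — Angular frequency: ω = 2π·f = 2π·1400 = 8796 rad/s.
Step 2 — Component impedances:
  R1: Z = R = 28.3 Ω
  R2: Z = R = 190 Ω
  L: Z = jωL = j·8796·0.0718 = 0 + j631.6 Ω
Step 3 — Parallel branch: R2 || L = 1/(1/R2 + 1/L) = 174.2 + j52.41 Ω.
Step 4 — Series with R1: Z_total = R1 + (R2 || L) = 202.5 + j52.41 Ω = 209.2∠14.5° Ω.

Z = 202.5 + j52.41 Ω = 209.2∠14.5° Ω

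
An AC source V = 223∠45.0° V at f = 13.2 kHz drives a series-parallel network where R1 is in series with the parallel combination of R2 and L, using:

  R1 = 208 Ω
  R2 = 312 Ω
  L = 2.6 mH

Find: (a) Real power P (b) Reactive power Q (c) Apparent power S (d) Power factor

Step 1 — Angular frequency: ω = 2π·f = 2π·1.32e+04 = 8.294e+04 rad/s.
Step 2 — Component impedances:
  R1: Z = R = 208 Ω
  R2: Z = R = 312 Ω
  L: Z = jωL = j·8.294e+04·0.0026 = 0 + j215.6 Ω
Step 3 — Parallel branch: R2 || L = 1/(1/R2 + 1/L) = 100.9 + j145.9 Ω.
Step 4 — Series with R1: Z_total = R1 + (R2 || L) = 308.9 + j145.9 Ω = 341.6∠25.3° Ω.
Step 5 — Source phasor: V = 223∠45.0° V = 157.7 + j157.7 V.
Step 6 — Current: I = V / Z = 0.6146 + j0.2202 A = 0.6528∠19.7° A.
Step 7 — Complex power: S = V·I* = 131.6 + j62.19 VA.
Step 8 — Real power: P = Re(S) = 131.6 W.
Step 9 — Reactive power: Q = Im(S) = 62.19 VAR.
Step 10 — Apparent power: |S| = 145.6 VA.
Step 11 — Power factor: PF = P/|S| = 0.9042 (lagging).

(a) P = 131.6 W  (b) Q = 62.19 VAR  (c) S = 145.6 VA  (d) PF = 0.9042 (lagging)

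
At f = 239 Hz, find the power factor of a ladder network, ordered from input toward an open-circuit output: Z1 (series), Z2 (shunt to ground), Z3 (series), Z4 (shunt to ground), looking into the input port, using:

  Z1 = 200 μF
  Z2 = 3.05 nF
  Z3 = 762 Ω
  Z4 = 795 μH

Step 1 — Angular frequency: ω = 2π·f = 2π·239 = 1502 rad/s.
Step 2 — Component impedances:
  Z1: Z = 1/(jωC) = -j/(ω·C) = 0 - j3.33 Ω
  Z2: Z = 1/(jωC) = -j/(ω·C) = 0 - j2.183e+05 Ω
  Z3: Z = R = 762 Ω
  Z4: Z = jωL = j·1502·0.000795 = 0 + j1.194 Ω
Step 3 — Ladder network (open output): work backward from the far end, alternating series and parallel combinations. Z_in = 762 - j4.795 Ω = 762∠-0.4° Ω.
Step 4 — Power factor: PF = cos(φ) = Re(Z)/|Z| = 762/762 = 1.
Step 5 — Type: Im(Z) = -4.795 ⇒ leading (phase φ = -0.4°).

PF = 1 (leading, φ = -0.4°)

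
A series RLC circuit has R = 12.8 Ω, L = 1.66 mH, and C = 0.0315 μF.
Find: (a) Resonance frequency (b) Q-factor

Step 1 — Resonance condition Im(Z)=0 gives ω₀ = 1/√(LC).
Step 2 — ω₀ = 1/√(0.00166·3.15e-08) = 1.383e+05 rad/s.
Step 3 — f₀ = ω₀/(2π) = 2.201e+04 Hz.
Step 4 — Series Q: Q = ω₀L/R = 1.383e+05·0.00166/12.8 = 17.93.

(a) f₀ = 2.201e+04 Hz  (b) Q = 17.93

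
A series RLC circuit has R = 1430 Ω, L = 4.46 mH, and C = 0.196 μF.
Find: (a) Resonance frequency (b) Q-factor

Step 1 — Resonance condition Im(Z)=0 gives ω₀ = 1/√(LC).
Step 2 — ω₀ = 1/√(0.00446·1.96e-07) = 3.382e+04 rad/s.
Step 3 — f₀ = ω₀/(2π) = 5383 Hz.
Step 4 — Series Q: Q = ω₀L/R = 3.382e+04·0.00446/1430 = 0.1055.

(a) f₀ = 5383 Hz  (b) Q = 0.1055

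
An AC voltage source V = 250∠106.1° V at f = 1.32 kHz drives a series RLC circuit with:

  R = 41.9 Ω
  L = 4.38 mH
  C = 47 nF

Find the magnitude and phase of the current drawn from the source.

Step 1 — Angular frequency: ω = 2π·f = 2π·1320 = 8294 rad/s.
Step 2 — Component impedances:
  R: Z = R = 41.9 Ω
  L: Z = jωL = j·8294·0.00438 = 0 + j36.33 Ω
  C: Z = 1/(jωC) = -j/(ω·C) = 0 - j2565 Ω
Step 3 — Series combination: Z_total = R + L + C = 41.9 - j2529 Ω = 2529∠-89.1° Ω.
Step 4 — Source phasor: V = 250∠106.1° V = -69.33 + j240.2 V.
Step 5 — Ohm's law: I = V / Z_total = (-69.33 + j240.2) / (41.9 - j2529) = -0.0954 - j0.02583 A.
Step 6 — Convert to polar: |I| = 0.09884 A, ∠I = -164.8°.

I = 0.09884∠-164.8° A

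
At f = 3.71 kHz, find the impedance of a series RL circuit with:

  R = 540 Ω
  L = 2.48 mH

Step 1 — Angular frequency: ω = 2π·f = 2π·3710 = 2.331e+04 rad/s.
Step 2 — Component impedances:
  R: Z = R = 540 Ω
  L: Z = jωL = j·2.331e+04·0.00248 = 0 + j57.81 Ω
Step 3 — Series combination: Z_total = R + L = 540 + j57.81 Ω = 543.1∠6.1° Ω.

Z = 540 + j57.81 Ω = 543.1∠6.1° Ω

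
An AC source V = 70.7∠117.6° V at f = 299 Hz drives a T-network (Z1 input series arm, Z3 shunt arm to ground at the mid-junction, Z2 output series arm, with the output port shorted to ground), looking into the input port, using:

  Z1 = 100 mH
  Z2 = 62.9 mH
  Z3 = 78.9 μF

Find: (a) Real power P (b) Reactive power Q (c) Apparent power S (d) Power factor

Step 1 — Angular frequency: ω = 2π·f = 2π·299 = 1879 rad/s.
Step 2 — Component impedances:
  Z1: Z = jωL = j·1879·0.1 = 0 + j187.9 Ω
  Z2: Z = jωL = j·1879·0.0629 = 0 + j118.2 Ω
  Z3: Z = 1/(jωC) = -j/(ω·C) = 0 - j6.746 Ω
Step 3 — With the output port shorted to ground, the output series arm Z2 runs from the junction to ground; the shunt arm Z3 also runs from the junction to ground. They appear in parallel: Z3 || Z2 = 0 - j7.155 Ω.
Step 4 — Series with input arm Z1: Z_in = Z1 + (Z3 || Z2) = 0 + j180.7 Ω = 180.7∠90.0° Ω.
Step 5 — Source phasor: V = 70.7∠117.6° V = -32.76 + j62.65 V.
Step 6 — Current: I = V / Z = 0.3467 + j0.1813 A = 0.3912∠27.6° A.
Step 7 — Complex power: S = V·I* = 0 + j27.66 VA.
Step 8 — Real power: P = Re(S) = 0 W.
Step 9 — Reactive power: Q = Im(S) = 27.66 VAR.
Step 10 — Apparent power: |S| = 27.66 VA.
Step 11 — Power factor: PF = P/|S| = 0 (lagging).

(a) P = 0 W  (b) Q = 27.66 VAR  (c) S = 27.66 VA  (d) PF = 0 (lagging)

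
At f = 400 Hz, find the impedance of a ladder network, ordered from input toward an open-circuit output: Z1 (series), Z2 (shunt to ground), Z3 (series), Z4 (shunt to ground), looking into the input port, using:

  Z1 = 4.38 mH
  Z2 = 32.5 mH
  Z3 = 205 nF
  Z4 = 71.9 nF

Step 1 — Angular frequency: ω = 2π·f = 2π·400 = 2513 rad/s.
Step 2 — Component impedances:
  Z1: Z = jωL = j·2513·0.00438 = 0 + j11.01 Ω
  Z2: Z = jωL = j·2513·0.0325 = 0 + j81.68 Ω
  Z3: Z = 1/(jωC) = -j/(ω·C) = 0 - j1941 Ω
  Z4: Z = 1/(jωC) = -j/(ω·C) = 0 - j5534 Ω
Step 3 — Ladder network (open output): work backward from the far end, alternating series and parallel combinations. Z_in = 0 + j93.59 Ω = 93.59∠90.0° Ω.

Z = 0 + j93.59 Ω = 93.59∠90.0° Ω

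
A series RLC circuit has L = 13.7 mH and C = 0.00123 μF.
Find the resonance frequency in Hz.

Step 1 — Resonance condition Im(Z)=0 gives ω₀ = 1/√(LC).
Step 2 — ω₀ = 1/√(0.0137·1.23e-09) = 2.436e+05 rad/s.
Step 3 — f₀ = ω₀/(2π) = 3.877e+04 Hz.

f₀ = 3.877e+04 Hz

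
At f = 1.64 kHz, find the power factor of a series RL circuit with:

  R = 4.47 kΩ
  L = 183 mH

Step 1 — Angular frequency: ω = 2π·f = 2π·1640 = 1.03e+04 rad/s.
Step 2 — Component impedances:
  R: Z = R = 4470 Ω
  L: Z = jωL = j·1.03e+04·0.183 = 0 + j1886 Ω
Step 3 — Series combination: Z_total = R + L = 4470 + j1886 Ω = 4851∠22.9° Ω.
Step 4 — Power factor: PF = cos(φ) = Re(Z)/|Z| = 4470/4851.5 = 0.9214.
Step 5 — Type: Im(Z) = 1886 ⇒ lagging (phase φ = 22.9°).

PF = 0.9214 (lagging, φ = 22.9°)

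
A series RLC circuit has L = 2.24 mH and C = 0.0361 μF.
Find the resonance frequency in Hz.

Step 1 — Resonance condition Im(Z)=0 gives ω₀ = 1/√(LC).
Step 2 — ω₀ = 1/√(0.00224·3.61e-08) = 1.112e+05 rad/s.
Step 3 — f₀ = ω₀/(2π) = 1.77e+04 Hz.

f₀ = 1.77e+04 Hz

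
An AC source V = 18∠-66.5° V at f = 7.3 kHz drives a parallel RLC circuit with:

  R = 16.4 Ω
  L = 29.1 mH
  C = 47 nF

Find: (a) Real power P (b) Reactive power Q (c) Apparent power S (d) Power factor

Step 1 — Angular frequency: ω = 2π·f = 2π·7300 = 4.587e+04 rad/s.
Step 2 — Component impedances:
  R: Z = R = 16.4 Ω
  L: Z = jωL = j·4.587e+04·0.0291 = 0 + j1335 Ω
  C: Z = 1/(jωC) = -j/(ω·C) = 0 - j463.9 Ω
Step 3 — Parallel combination: 1/Z_total = 1/R + 1/L + 1/C; Z_total = 16.39 - j0.3781 Ω = 16.4∠-1.3° Ω.
Step 4 — Source phasor: V = 18∠-66.5° V = 7.177 - j16.51 V.
Step 5 — Current: I = V / Z = 0.4609 - j0.9964 A = 1.098∠-65.2° A.
Step 6 — Complex power: S = V·I* = 19.76 - j0.4557 VA.
Step 7 — Real power: P = Re(S) = 19.76 W.
Step 8 — Reactive power: Q = Im(S) = -0.4557 VAR.
Step 9 — Apparent power: |S| = 19.76 VA.
Step 10 — Power factor: PF = P/|S| = 0.9997 (leading).

(a) P = 19.76 W  (b) Q = -0.4557 VAR  (c) S = 19.76 VA  (d) PF = 0.9997 (leading)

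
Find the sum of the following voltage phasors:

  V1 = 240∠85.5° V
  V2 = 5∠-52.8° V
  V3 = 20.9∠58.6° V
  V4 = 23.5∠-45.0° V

Step 1 — Convert each phasor to rectangular form:
  V1 = 240·(cos(85.5°) + j·sin(85.5°)) = 18.83 + j239.3 V
  V2 = 5·(cos(-52.8°) + j·sin(-52.8°)) = 3.023 - j3.983 V
  V3 = 20.9·(cos(58.6°) + j·sin(58.6°)) = 10.89 + j17.84 V
  V4 = 23.5·(cos(-45.0°) + j·sin(-45.0°)) = 16.62 - j16.62 V
Step 2 — Sum components: V_total = 49.36 + j236.5 V.
Step 3 — Convert to polar: |V_total| = 241.6 V, ∠V_total = 78.2°.

V_total = 241.6∠78.2° V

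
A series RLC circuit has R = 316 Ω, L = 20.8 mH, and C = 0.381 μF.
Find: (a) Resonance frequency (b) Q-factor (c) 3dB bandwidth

Step 1 — Resonance: ω₀ = 1/√(LC) = 1/√(0.0208·3.81e-07) = 1.123e+04 rad/s.
Step 2 — f₀ = ω₀/(2π) = 1788 Hz.
Step 3 — Series Q: Q = ω₀L/R = 1.123e+04·0.0208/316 = 0.7394.
Step 4 — Bandwidth: Δω = ω₀/Q = 1.519e+04 rad/s; BW = Δω/(2π) = 2418 Hz.

(a) f₀ = 1788 Hz  (b) Q = 0.7394  (c) BW = 2418 Hz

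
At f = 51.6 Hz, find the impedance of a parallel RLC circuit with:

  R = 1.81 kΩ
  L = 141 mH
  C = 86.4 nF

Step 1 — Angular frequency: ω = 2π·f = 2π·51.6 = 324.2 rad/s.
Step 2 — Component impedances:
  R: Z = R = 1810 Ω
  L: Z = jωL = j·324.2·0.141 = 0 + j45.71 Ω
  C: Z = 1/(jωC) = -j/(ω·C) = 0 - j3.57e+04 Ω
Step 3 — Parallel combination: 1/Z_total = 1/R + 1/L + 1/C; Z_total = 1.157 + j45.74 Ω = 45.76∠88.6° Ω.

Z = 1.157 + j45.74 Ω = 45.76∠88.6° Ω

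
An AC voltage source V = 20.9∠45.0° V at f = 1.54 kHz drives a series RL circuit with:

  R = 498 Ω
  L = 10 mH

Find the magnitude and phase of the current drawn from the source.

Step 1 — Angular frequency: ω = 2π·f = 2π·1540 = 9676 rad/s.
Step 2 — Component impedances:
  R: Z = R = 498 Ω
  L: Z = jωL = j·9676·0.01 = 0 + j96.76 Ω
Step 3 — Series combination: Z_total = R + L = 498 + j96.76 Ω = 507.3∠11.0° Ω.
Step 4 — Source phasor: V = 20.9∠45.0° V = 14.78 + j14.78 V.
Step 5 — Ohm's law: I = V / Z_total = (14.78 + j14.78) / (498 + j96.76) = 0.03415 + j0.02304 A.
Step 6 — Convert to polar: |I| = 0.0412 A, ∠I = 34.0°.

I = 0.0412∠34.0° A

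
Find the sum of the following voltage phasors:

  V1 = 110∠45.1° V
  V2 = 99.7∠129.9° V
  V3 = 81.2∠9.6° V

Step 1 — Convert each phasor to rectangular form:
  V1 = 110·(cos(45.1°) + j·sin(45.1°)) = 77.65 + j77.92 V
  V2 = 99.7·(cos(129.9°) + j·sin(129.9°)) = -63.95 + j76.49 V
  V3 = 81.2·(cos(9.6°) + j·sin(9.6°)) = 80.06 + j13.54 V
Step 2 — Sum components: V_total = 93.76 + j167.9 V.
Step 3 — Convert to polar: |V_total| = 192.3 V, ∠V_total = 60.8°.

V_total = 192.3∠60.8° V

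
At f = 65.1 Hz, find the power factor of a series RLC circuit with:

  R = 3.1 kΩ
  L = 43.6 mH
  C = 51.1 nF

Step 1 — Angular frequency: ω = 2π·f = 2π·65.1 = 409 rad/s.
Step 2 — Component impedances:
  R: Z = R = 3100 Ω
  L: Z = jωL = j·409·0.0436 = 0 + j17.83 Ω
  C: Z = 1/(jωC) = -j/(ω·C) = 0 - j4.784e+04 Ω
Step 3 — Series combination: Z_total = R + L + C = 3100 - j4.783e+04 Ω = 4.793e+04∠-86.3° Ω.
Step 4 — Power factor: PF = cos(φ) = Re(Z)/|Z| = 3100/4.793e+04 = 0.06468.
Step 5 — Type: Im(Z) = -4.783e+04 ⇒ leading (phase φ = -86.3°).

PF = 0.06468 (leading, φ = -86.3°)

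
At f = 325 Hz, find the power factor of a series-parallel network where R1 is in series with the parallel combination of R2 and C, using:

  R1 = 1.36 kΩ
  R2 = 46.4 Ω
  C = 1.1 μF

Step 1 — Angular frequency: ω = 2π·f = 2π·325 = 2042 rad/s.
Step 2 — Component impedances:
  R1: Z = R = 1360 Ω
  R2: Z = R = 46.4 Ω
  C: Z = 1/(jωC) = -j/(ω·C) = 0 - j445.2 Ω
Step 3 — Parallel branch: R2 || C = 1/(1/R2 + 1/C) = 45.9 - j4.784 Ω.
Step 4 — Series with R1: Z_total = R1 + (R2 || C) = 1406 - j4.784 Ω = 1406∠-0.2° Ω.
Step 5 — Power factor: PF = cos(φ) = Re(Z)/|Z| = 1406/1406 = 1.
Step 6 — Type: Im(Z) = -4.784 ⇒ leading (phase φ = -0.2°).

PF = 1 (leading, φ = -0.2°)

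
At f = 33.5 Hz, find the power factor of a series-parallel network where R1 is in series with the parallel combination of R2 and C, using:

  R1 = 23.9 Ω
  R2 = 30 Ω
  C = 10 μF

Step 1 — Angular frequency: ω = 2π·f = 2π·33.5 = 210.5 rad/s.
Step 2 — Component impedances:
  R1: Z = R = 23.9 Ω
  R2: Z = R = 30 Ω
  C: Z = 1/(jωC) = -j/(ω·C) = 0 - j475.1 Ω
Step 3 — Parallel branch: R2 || C = 1/(1/R2 + 1/C) = 29.88 - j1.887 Ω.
Step 4 — Series with R1: Z_total = R1 + (R2 || C) = 53.78 - j1.887 Ω = 53.81∠-2.0° Ω.
Step 5 — Power factor: PF = cos(φ) = Re(Z)/|Z| = 53.78/53.81 = 0.9994.
Step 6 — Type: Im(Z) = -1.887 ⇒ leading (phase φ = -2.0°).

PF = 0.9994 (leading, φ = -2.0°)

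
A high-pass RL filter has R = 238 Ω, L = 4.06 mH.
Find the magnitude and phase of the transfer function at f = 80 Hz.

Step 1 — Angular frequency: ω = 2π·80 = 502.7 rad/s.
Step 2 — Transfer function: H(jω) = jωL/(R + jωL).
Step 3 — Numerator jωL = j·2.041; denominator R + jωL = 238 + j2.041.
Step 4 — H = 7.352e-05 + j0.008574.
Step 5 — Magnitude: |H| = 0.008574 (-41.3 dB); phase: φ = 89.5°.

|H| = 0.008574 (-41.3 dB), φ = 89.5°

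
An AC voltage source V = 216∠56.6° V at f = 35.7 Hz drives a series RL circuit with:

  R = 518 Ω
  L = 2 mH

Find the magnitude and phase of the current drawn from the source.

Step 1 — Angular frequency: ω = 2π·f = 2π·35.7 = 224.3 rad/s.
Step 2 — Component impedances:
  R: Z = R = 518 Ω
  L: Z = jωL = j·224.3·0.002 = 0 + j0.4486 Ω
Step 3 — Series combination: Z_total = R + L = 518 + j0.4486 Ω = 518∠0.0° Ω.
Step 4 — Source phasor: V = 216∠56.6° V = 118.9 + j180.3 V.
Step 5 — Ohm's law: I = V / Z_total = (118.9 + j180.3) / (518 + j0.4486) = 0.2298 + j0.3479 A.
Step 6 — Convert to polar: |I| = 0.417 A, ∠I = 56.6°.

I = 0.417∠56.6° A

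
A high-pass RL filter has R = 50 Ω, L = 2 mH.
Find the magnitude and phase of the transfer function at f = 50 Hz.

Step 1 — Angular frequency: ω = 2π·50 = 314.2 rad/s.
Step 2 — Transfer function: H(jω) = jωL/(R + jωL).
Step 3 — Numerator jωL = j·0.6283; denominator R + jωL = 50 + j0.6283.
Step 4 — H = 0.0001579 + j0.01256.
Step 5 — Magnitude: |H| = 0.01257 (-38.0 dB); phase: φ = 89.3°.

|H| = 0.01257 (-38.0 dB), φ = 89.3°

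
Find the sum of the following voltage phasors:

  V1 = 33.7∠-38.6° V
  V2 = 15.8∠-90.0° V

Step 1 — Convert each phasor to rectangular form:
  V1 = 33.7·(cos(-38.6°) + j·sin(-38.6°)) = 26.34 - j21.02 V
  V2 = 15.8·(cos(-90.0°) + j·sin(-90.0°)) = 0 - j15.8 V
Step 2 — Sum components: V_total = 26.34 - j36.82 V.
Step 3 — Convert to polar: |V_total| = 45.27 V, ∠V_total = -54.4°.

V_total = 45.27∠-54.4° V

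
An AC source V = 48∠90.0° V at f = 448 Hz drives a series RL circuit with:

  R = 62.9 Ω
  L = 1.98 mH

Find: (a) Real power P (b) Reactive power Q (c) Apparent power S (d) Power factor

Step 1 — Angular frequency: ω = 2π·f = 2π·448 = 2815 rad/s.
Step 2 — Component impedances:
  R: Z = R = 62.9 Ω
  L: Z = jωL = j·2815·0.00198 = 0 + j5.573 Ω
Step 3 — Series combination: Z_total = R + L = 62.9 + j5.573 Ω = 63.15∠5.1° Ω.
Step 4 — Source phasor: V = 48∠90.0° V = 0 + j48 V.
Step 5 — Current: I = V / Z = 0.06709 + j0.7572 A = 0.7601∠84.9° A.
Step 6 — Complex power: S = V·I* = 36.34 + j3.22 VA.
Step 7 — Real power: P = Re(S) = 36.34 W.
Step 8 — Reactive power: Q = Im(S) = 3.22 VAR.
Step 9 — Apparent power: |S| = 36.49 VA.
Step 10 — Power factor: PF = P/|S| = 0.9961 (lagging).

(a) P = 36.34 W  (b) Q = 3.22 VAR  (c) S = 36.49 VA  (d) PF = 0.9961 (lagging)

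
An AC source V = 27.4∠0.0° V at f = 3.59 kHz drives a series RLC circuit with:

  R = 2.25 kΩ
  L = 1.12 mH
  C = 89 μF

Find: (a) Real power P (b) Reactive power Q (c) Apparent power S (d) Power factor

Step 1 — Angular frequency: ω = 2π·f = 2π·3590 = 2.256e+04 rad/s.
Step 2 — Component impedances:
  R: Z = R = 2250 Ω
  L: Z = jωL = j·2.256e+04·0.00112 = 0 + j25.26 Ω
  C: Z = 1/(jωC) = -j/(ω·C) = 0 - j0.4981 Ω
Step 3 — Series combination: Z_total = R + L + C = 2250 + j24.77 Ω = 2250∠0.6° Ω.
Step 4 — Source phasor: V = 27.4∠0.0° V = 27.4 V.
Step 5 — Current: I = V / Z = 0.01218 - j0.000134 A = 0.01218∠-0.6° A.
Step 6 — Complex power: S = V·I* = 0.3336 + j0.003672 VA.
Step 7 — Real power: P = Re(S) = 0.3336 W.
Step 8 — Reactive power: Q = Im(S) = 0.003672 VAR.
Step 9 — Apparent power: |S| = 0.3337 VA.
Step 10 — Power factor: PF = P/|S| = 0.9999 (lagging).

(a) P = 0.3336 W  (b) Q = 0.003672 VAR  (c) S = 0.3337 VA  (d) PF = 0.9999 (lagging)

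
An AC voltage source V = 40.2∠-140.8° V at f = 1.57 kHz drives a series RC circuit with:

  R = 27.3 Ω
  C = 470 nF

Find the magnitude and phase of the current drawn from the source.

Step 1 — Angular frequency: ω = 2π·f = 2π·1570 = 9865 rad/s.
Step 2 — Component impedances:
  R: Z = R = 27.3 Ω
  C: Z = 1/(jωC) = -j/(ω·C) = 0 - j215.7 Ω
Step 3 — Series combination: Z_total = R + C = 27.3 - j215.7 Ω = 217.4∠-82.8° Ω.
Step 4 — Source phasor: V = 40.2∠-140.8° V = -31.15 - j25.41 V.
Step 5 — Ohm's law: I = V / Z_total = (-31.15 - j25.41) / (27.3 - j215.7) = 0.09795 - j0.1568 A.
Step 6 — Convert to polar: |I| = 0.1849 A, ∠I = -58.0°.

I = 0.1849∠-58.0° A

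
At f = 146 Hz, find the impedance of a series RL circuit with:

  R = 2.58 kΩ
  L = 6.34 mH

Step 1 — Angular frequency: ω = 2π·f = 2π·146 = 917.3 rad/s.
Step 2 — Component impedances:
  R: Z = R = 2580 Ω
  L: Z = jωL = j·917.3·0.00634 = 0 + j5.816 Ω
Step 3 — Series combination: Z_total = R + L = 2580 + j5.816 Ω = 2580∠0.1° Ω.

Z = 2580 + j5.816 Ω = 2580∠0.1° Ω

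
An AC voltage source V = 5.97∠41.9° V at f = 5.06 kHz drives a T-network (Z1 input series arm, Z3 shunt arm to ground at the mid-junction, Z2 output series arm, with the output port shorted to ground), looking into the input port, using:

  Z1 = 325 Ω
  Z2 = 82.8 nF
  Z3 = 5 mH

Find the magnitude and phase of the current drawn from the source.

Step 1 — Angular frequency: ω = 2π·f = 2π·5060 = 3.179e+04 rad/s.
Step 2 — Component impedances:
  Z1: Z = R = 325 Ω
  Z2: Z = 1/(jωC) = -j/(ω·C) = 0 - j379.9 Ω
  Z3: Z = jωL = j·3.179e+04·0.005 = 0 + j159 Ω
Step 3 — With the output port shorted to ground, the output series arm Z2 runs from the junction to ground; the shunt arm Z3 also runs from the junction to ground. They appear in parallel: Z3 || Z2 = 0 + j273.4 Ω.
Step 4 — Series with input arm Z1: Z_in = Z1 + (Z3 || Z2) = 325 + j273.4 Ω = 424.7∠40.1° Ω.
Step 5 — Source phasor: V = 5.97∠41.9° V = 4.444 + j3.987 V.
Step 6 — Ohm's law: I = V / Z_total = (4.444 + j3.987) / (325 + j273.4) = 0.01405 + j0.0004497 A.
Step 7 — Convert to polar: |I| = 0.01406 A, ∠I = 1.8°.

I = 0.01406∠1.8° A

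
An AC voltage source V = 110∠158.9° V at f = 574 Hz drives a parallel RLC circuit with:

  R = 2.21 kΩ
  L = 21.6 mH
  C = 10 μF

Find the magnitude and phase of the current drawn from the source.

Step 1 — Angular frequency: ω = 2π·f = 2π·574 = 3607 rad/s.
Step 2 — Component impedances:
  R: Z = R = 2210 Ω
  L: Z = jωL = j·3607·0.0216 = 0 + j77.9 Ω
  C: Z = 1/(jωC) = -j/(ω·C) = 0 - j27.73 Ω
Step 3 — Parallel combination: 1/Z_total = 1/R + 1/L + 1/C; Z_total = 0.8383 - j43.03 Ω = 43.04∠-88.9° Ω.
Step 4 — Source phasor: V = 110∠158.9° V = -102.6 + j39.6 V.
Step 5 — Ohm's law: I = V / Z_total = (-102.6 + j39.6) / (0.8383 - j43.03) = -0.9663 - j2.366 A.
Step 6 — Convert to polar: |I| = 2.556 A, ∠I = -112.2°.

I = 2.556∠-112.2° A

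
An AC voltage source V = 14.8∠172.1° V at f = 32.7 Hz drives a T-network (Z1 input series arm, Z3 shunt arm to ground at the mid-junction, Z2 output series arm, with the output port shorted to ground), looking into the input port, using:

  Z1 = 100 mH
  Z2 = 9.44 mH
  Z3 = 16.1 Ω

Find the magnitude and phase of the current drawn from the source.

Step 1 — Angular frequency: ω = 2π·f = 2π·32.7 = 205.5 rad/s.
Step 2 — Component impedances:
  Z1: Z = jωL = j·205.5·0.1 = 0 + j20.55 Ω
  Z2: Z = jωL = j·205.5·0.00944 = 0 + j1.94 Ω
  Z3: Z = R = 16.1 Ω
Step 3 — With the output port shorted to ground, the output series arm Z2 runs from the junction to ground; the shunt arm Z3 also runs from the junction to ground. They appear in parallel: Z3 || Z2 = 0.2303 + j1.912 Ω.
Step 4 — Series with input arm Z1: Z_in = Z1 + (Z3 || Z2) = 0.2303 + j22.46 Ω = 22.46∠89.4° Ω.
Step 5 — Source phasor: V = 14.8∠172.1° V = -14.66 + j2.034 V.
Step 6 — Ohm's law: I = V / Z_total = (-14.66 + j2.034) / (0.2303 + j22.46) = 0.08387 + j0.6536 A.
Step 7 — Convert to polar: |I| = 0.659 A, ∠I = 82.7°.

I = 0.659∠82.7° A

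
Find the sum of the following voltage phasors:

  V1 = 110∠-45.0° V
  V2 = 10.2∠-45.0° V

Step 1 — Convert each phasor to rectangular form:
  V1 = 110·(cos(-45.0°) + j·sin(-45.0°)) = 77.78 - j77.78 V
  V2 = 10.2·(cos(-45.0°) + j·sin(-45.0°)) = 7.212 - j7.212 V
Step 2 — Sum components: V_total = 84.99 - j84.99 V.
Step 3 — Convert to polar: |V_total| = 120.2 V, ∠V_total = -45.0°.

V_total = 120.2∠-45.0° V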